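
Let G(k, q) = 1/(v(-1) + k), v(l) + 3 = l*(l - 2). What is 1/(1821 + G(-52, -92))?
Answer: 52/94691 ≈ 0.00054915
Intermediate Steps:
v(l) = -3 + l*(-2 + l) (v(l) = -3 + l*(l - 2) = -3 + l*(-2 + l))
G(k, q) = 1/k (G(k, q) = 1/((-3 + (-1)² - 2*(-1)) + k) = 1/((-3 + 1 + 2) + k) = 1/(0 + k) = 1/k)
1/(1821 + G(-52, -92)) = 1/(1821 + 1/(-52)) = 1/(1821 - 1/52) = 1/(94691/52) = 52/94691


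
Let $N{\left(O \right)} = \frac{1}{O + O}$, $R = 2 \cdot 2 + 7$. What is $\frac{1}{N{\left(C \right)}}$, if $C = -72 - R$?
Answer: $-166$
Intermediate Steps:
$R = 11$ ($R = 4 + 7 = 11$)
$C = -83$ ($C = -72 - 11 = -83$)
$N{\left(O \right)} = \frac{1}{2 O}$
$\frac{1}{N{\left(C \right)}} = \frac{1}{\frac{1}{2} \frac{1}{-83}} = \frac{1}{\frac{1}{2} \left(- \frac{1}{83}\right)} = \frac{1}{- \frac{1}{166}} = -166$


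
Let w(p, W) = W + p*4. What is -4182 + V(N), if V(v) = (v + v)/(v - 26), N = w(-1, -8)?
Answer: -79446/19 ≈ -4181.4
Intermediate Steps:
w(p, W) = W + 4*p
N = -12 (N = -8 + 4*(-1) = -8 - 4 = -12)
V(v) = 2*v/(-26 + v) (V(v) = (2*v)/(-26 + v) = 2*v/(-26 + v))
-4182 + V(N) = -4182 + 2*(-12)/(-26 - 12) = -4182 + 2*(-12)/(-38) = -4182 + 2*(-12)*(-1/38) = -4182 + 12/19 = -79446/19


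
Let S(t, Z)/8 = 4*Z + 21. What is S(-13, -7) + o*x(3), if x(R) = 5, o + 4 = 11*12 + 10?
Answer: 634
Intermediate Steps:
S(t, Z) = 168 + 32*Z (S(t, Z) = 8*(4*Z + 21) = 8*(21 + 4*Z) = 168 + 32*Z)
o = 138 (o = -4 + (11*12 + 10) = -4 + (132 + 10) = -4 + 142 = 138)
S(-13, -7) + o*x(3) = (168 + 32*(-7)) + 138*5 = (168 - 224) + 690 = -56 + 690 = 634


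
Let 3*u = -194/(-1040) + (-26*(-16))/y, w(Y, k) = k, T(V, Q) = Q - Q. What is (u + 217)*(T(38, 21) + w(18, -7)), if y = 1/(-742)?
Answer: 1121195761/1560 ≈ 7.1872e+5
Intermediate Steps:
y = -1/742 ≈ -0.0013477
T(V, Q) = 0
u = -160509343/1560 (u = (-194/(-1040) + (-26*(-16))/(-1/742))/3 = (-194*(-1/1040) + 416*(-742))/3 = (97/520 - 308672)/3 = (1/3)*(-160509343/520) = -160509343/1560 ≈ -1.0289e+5)
(u + 217)*(T(38, 21) + w(18, -7)) = (-160509343/1560 + 217)*(0 - 7) = -160170823/1560*(-7) = 1121195761/1560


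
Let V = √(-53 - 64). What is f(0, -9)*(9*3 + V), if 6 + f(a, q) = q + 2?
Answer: -351 - 39*I*√13 ≈ -351.0 - 140.62*I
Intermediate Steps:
f(a, q) = -4 + q (f(a, q) = -6 + (q + 2) = -6 + (2 + q) = -4 + q)
V = 3*I*√13 (V = √(-117) = 3*I*√13 ≈ 10.817*I)
f(0, -9)*(9*3 + V) = (-4 - 9)*(9*3 + 3*I*√13) = -13*(27 + 3*I*√13) = -351 - 39*I*√13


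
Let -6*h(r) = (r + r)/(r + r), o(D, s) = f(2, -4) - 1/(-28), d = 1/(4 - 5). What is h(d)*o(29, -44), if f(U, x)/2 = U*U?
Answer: -75/56 ≈ -1.3393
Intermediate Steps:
f(U, x) = 2*U**2 (f(U, x) = 2*(U*U) = 2*U**2)
d = -1 (d = 1/(-1) = -1)
o(D, s) = 225/28 (o(D, s) = 2*2**2 - 1/(-28) = 2*4 - 1*(-1/28) = 8 + 1/28 = 225/28)
h(r) = -1/6 (h(r) = -(r + r)/(6*(r + r)) = -2*r/(6*(2*r)) = -2*r*1/(2*r)/6 = -1/6*1 = -1/6)
h(d)*o(29, -44) = -1/6*225/28 = -75/56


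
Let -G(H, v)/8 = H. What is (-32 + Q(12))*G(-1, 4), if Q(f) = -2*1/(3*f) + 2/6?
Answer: -2284/9 ≈ -253.78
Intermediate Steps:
G(H, v) = -8*H
Q(f) = ⅓ - 2/(3*f) (Q(f) = -2/(3*f) + 2*(⅙) = -2/(3*f) + ⅓ = ⅓ - 2/(3*f))
(-32 + Q(12))*G(-1, 4) = (-32 + (⅓)*(-2 + 12)/12)*(-8*(-1)) = (-32 + (⅓)*(1/12)*10)*8 = (-32 + 5/18)*8 = -571/18*8 = -2284/9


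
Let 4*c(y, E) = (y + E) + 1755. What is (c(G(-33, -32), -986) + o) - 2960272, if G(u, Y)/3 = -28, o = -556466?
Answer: -14066267/4 ≈ -3.5166e+6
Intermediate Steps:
G(u, Y) = -84 (G(u, Y) = 3*(-28) = -84)
c(y, E) = 1755/4 + E/4 + y/4 (c(y, E) = ((y + E) + 1755)/4 = ((E + y) + 1755)/4 = (1755 + E + y)/4 = 1755/4 + E/4 + y/4)
(c(G(-33, -32), -986) + o) - 2960272 = ((1755/4 + (1/4)*(-986) + (1/4)*(-84)) - 556466) - 2960272 = ((1755/4 - 493/2 - 21) - 556466) - 2960272 = (685/4 - 556466) - 2960272 = -2225179/4 - 2960272 = -14066267/4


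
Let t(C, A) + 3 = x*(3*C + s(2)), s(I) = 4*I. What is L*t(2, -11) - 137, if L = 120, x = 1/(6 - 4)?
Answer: 343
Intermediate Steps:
x = 1/2 ≈ 0.50000
t(C, A) = 1 + 3*C/2 (t(C, A) = -3 + (3*C + 4*2)/2 = -3 + (3*C + 8)/2 = -3 + (8 + 3*C)/2 = -3 + (4 + 3*C/2) = 1 + 3*C/2)
L*t(2, -11) - 137 = 120*(1 + (3/2)*2) - 137 = 120*(1 + 3) - 137 = 120*4 - 137 = 480 - 137 = 343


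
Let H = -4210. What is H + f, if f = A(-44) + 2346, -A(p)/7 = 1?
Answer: -1871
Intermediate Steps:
A(p) = -7 (A(p) = -7*1 = -7)
f = 2339 (f = -7 + 2346 = 2339)
H + f = -4210 + 2339 = -1871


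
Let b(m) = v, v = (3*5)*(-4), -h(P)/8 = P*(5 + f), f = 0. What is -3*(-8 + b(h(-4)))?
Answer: 204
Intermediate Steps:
h(P) = -40*P (h(P) = -8*P*(5 + 0) = -8*P*5 = -40*P)
v = -60 (v = 15*(-4) = -60)
b(m) = -60
-3*(-8 + b(h(-4))) = -3*(-8 - 60) = -3*(-68) = 204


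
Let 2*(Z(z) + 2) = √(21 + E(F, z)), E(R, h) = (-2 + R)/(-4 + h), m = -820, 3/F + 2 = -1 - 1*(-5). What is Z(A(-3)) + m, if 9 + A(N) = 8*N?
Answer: -822 + √115070/148 ≈ -819.71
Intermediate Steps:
F = 3/2 (F = 3/(-2 + (-1 - 1*(-5))) = 3/(-2 + (-1 + 5)) = 3/(-2 + 4) = 3/2 ≈ 1.5000)
A(N) = -9 + 8*N
E(R, h) = (-2 + R)/(-4 + h)
Z(z) = -2 + √(21 - 1/(2*(-4 + z)))/2 (Z(z) = -2 + √(21 + (-2 + 3/2)/(-4 + z))/2 = -2 + √(21 - ½/(-4 + z))/2 = -2 + √(21 - 1/(2*(-4 + z)))/2)
Z(A(-3)) + m = (-2 + √2*√((-169 + 42*(-9 + 8*(-3)))/(-4 + (-9 + 8*(-3))))/4) - 820 = (-2 + √2*√((-169 + 42*(-9 - 24))/(-4 + (-9 - 24)))/4) - 820 = (-2 + √2*√((-169 + 42*(-33))/(-4 - 33))/4) - 820 = (-2 + √2*√((-169 - 1386)/(-37))/4) - 820 = (-2 + √2*√(-1/37*(-1555))/4) - 820 = (-2 + √2*√(1555/37)/4) - 820 = (-2 + √2*(√57535/37)/4) - 820 = (-2 + √115070/148) - 820 = -822 + √115070/148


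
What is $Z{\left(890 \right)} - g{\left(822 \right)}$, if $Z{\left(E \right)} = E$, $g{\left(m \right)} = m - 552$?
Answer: $620$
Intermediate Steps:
$g{\left(m \right)} = -552 + m$
$Z{\left(890 \right)} - g{\left(822 \right)} = 890 - \left(-552 + 822\right) = 890 - 270 = 620$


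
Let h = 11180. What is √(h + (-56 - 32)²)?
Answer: 2*√4731 ≈ 137.56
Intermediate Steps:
√(h + (-56 - 32)²) = √(11180 + (-56 - 32)²) = √(11180 + (-88)²) = √(11180 + 7744) = √18924 = 2*√4731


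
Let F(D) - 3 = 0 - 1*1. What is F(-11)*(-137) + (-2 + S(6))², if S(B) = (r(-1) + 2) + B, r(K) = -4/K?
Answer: -174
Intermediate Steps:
F(D) = 2 (F(D) = 3 + (0 - 1*1) = 3 + (0 - 1) = 3 - 1 = 2)
S(B) = 6 + B (S(B) = (-4/(-1) + 2) + B = (-4*(-1) + 2) + B = (4 + 2) + B = 6 + B)
F(-11)*(-137) + (-2 + S(6))² = 2*(-137) + (-2 + (6 + 6))² = -274 + (-2 + 12)² = -274 + 10² = -274 + 100 = -174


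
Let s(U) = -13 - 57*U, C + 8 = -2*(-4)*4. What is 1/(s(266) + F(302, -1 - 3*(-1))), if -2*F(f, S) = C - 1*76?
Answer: -1/15149 ≈ -6.6011e-5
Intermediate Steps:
C = 24 (C = -8 - 2*(-4)*4 = -8 + 8*4 = -8 + 32 = 24)
F(f, S) = 26 (F(f, S) = -(24 - 1*76)/2 = -(24 - 76)/2 = -½*(-52) = 26)
1/(s(266) + F(302, -1 - 3*(-1))) = 1/((-13 - 57*266) + 26) = 1/((-13 - 15162) + 26) = 1/(-15175 + 26) = 1/(-15149) = -1/15149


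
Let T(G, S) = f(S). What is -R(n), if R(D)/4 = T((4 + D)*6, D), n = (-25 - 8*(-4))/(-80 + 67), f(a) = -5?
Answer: 20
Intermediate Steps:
n = -7/13 (n = (-25 + 32)/(-13) = 7*(-1/13) = -7/13 ≈ -0.53846)
T(G, S) = -5
R(D) = -20 (R(D) = 4*(-5) = -20)
-R(n) = -1*(-20) = 20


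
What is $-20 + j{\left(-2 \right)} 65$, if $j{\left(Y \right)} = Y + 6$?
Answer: $240$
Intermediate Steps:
$j{\left(Y \right)} = 6 + Y$
$-20 + j{\left(-2 \right)} 65 = -20 + \left(6 - 2\right) 65 = -20 + 4 \cdot 65 = -20 + 260 = 240$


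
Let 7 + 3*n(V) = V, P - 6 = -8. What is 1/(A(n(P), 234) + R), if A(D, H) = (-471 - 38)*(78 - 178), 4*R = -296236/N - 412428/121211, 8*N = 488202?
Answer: 29587726311/1505954193646297 ≈ 1.9647e-5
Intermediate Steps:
P = -2 (P = 6 - 8 = -2)
N = 244101/4 (N = (1/8)*488202 = 244101/4 ≈ 61025.)
n(V) = -7/3 + V/3
R = -61075583603/29587726311 (R = (-296236/244101/4 - 412428/121211)/4 = (-296236*4/244101 - 412428*1/121211)/4 = (-1184944/244101 - 412428/121211)/4 = (1/4)*(-244302334412/29587726311) = -61075583603/29587726311 ≈ -2.0642)
A(D, H) = 50900 (A(D, H) = -509*(-100) = 50900)
1/(A(n(P), 234) + R) = 1/(50900 - 61075583603/29587726311) = 1/(1505954193646297/29587726311) = 29587726311/1505954193646297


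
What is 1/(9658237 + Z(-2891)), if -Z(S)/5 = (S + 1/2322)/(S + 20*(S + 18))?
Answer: 140135022/1353457220911709 ≈ 1.0354e-7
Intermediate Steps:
Z(S) = -5*(1/2322 + S)/(360 + 21*S) (Z(S) = -5*(S + 1/2322)/(S + 20*(S + 18)) = -5*(S + 1/2322)/(S + 20*(18 + S)) = -5*(1/2322 + S)/(S + (360 + 20*S)) = -5*(1/2322 + S)/(360 + 21*S))
1/(9658237 + Z(-2891)) = 1/(9658237 + 5*(-1 - 2322*(-2891))/(6966*(120 + 7*(-2891)))) = 1/(9658237 + 5*(-1 + 6712902)/(6966*(120 - 20237))) = 1/(9658237 + (5/6966)*6712901/(-20117)) = 1/(9658237 + (5/6966)*(-1/20117)*6712901) = 1/(9658237 - 33564505/140135022) = 1/(1353457220911709/140135022) = 140135022/1353457220911709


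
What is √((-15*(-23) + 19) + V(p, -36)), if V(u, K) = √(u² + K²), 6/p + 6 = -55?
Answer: √(1354444 + 366*√133957)/61 ≈ 20.000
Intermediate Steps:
p = -6/61 (p = 6/(-6 - 55) = 6/(-61) = 6*(-1/61) = -6/61 ≈ -0.098361)
V(u, K) = √(K² + u²)
√((-15*(-23) + 19) + V(p, -36)) = √((-15*(-23) + 19) + √((-36)² + (-6/61)²)) = √((345 + 19) + √(1296 + 36/3721)) = √(364 + √(4822452/3721)) = √(364 + 6*√133957/61)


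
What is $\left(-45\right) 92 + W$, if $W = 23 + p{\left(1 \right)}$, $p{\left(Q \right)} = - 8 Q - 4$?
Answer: $-4129$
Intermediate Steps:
$p{\left(Q \right)} = -4 - 8 Q$
$W = 11$ ($W = 23 - 12 = 11$)
$\left(-45\right) 92 + W = \left(-45\right) 92 + 11 = -4140 + 11 = -4129$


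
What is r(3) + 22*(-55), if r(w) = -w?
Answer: -1213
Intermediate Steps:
r(3) + 22*(-55) = -1*3 + 22*(-55) = -3 - 1210 = -1213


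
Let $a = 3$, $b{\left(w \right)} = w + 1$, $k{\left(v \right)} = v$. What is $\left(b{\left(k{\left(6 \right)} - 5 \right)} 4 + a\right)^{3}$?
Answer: $1331$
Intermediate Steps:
$b{\left(w \right)} = 1 + w$
$\left(b{\left(k{\left(6 \right)} - 5 \right)} 4 + a\right)^{3} = \left(\left(1 + \left(6 - 5\right)\right) 4 + 3\right)^{3} = \left(\left(1 + 1\right) 4 + 3\right)^{3} = \left(2 \cdot 4 + 3\right)^{3} = \left(8 + 3\right)^{3} = 11^{3} = 1331$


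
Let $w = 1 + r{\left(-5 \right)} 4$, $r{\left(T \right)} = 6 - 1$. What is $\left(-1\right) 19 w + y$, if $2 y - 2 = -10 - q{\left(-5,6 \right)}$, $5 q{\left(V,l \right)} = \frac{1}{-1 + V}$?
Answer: $- \frac{24179}{60} \approx -402.98$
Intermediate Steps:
$r{\left(T \right)} = 5$ ($r{\left(T \right)} = 6 - 1 = 5$)
$q{\left(V,l \right)} = \frac{1}{5 \left(-1 + V\right)}$
$w = 21$ ($w = 1 + 5 \cdot 4 = 1 + 20 = 21$)
$y = - \frac{239}{60}$ ($y = 1 + \frac{-10 - \frac{1}{5 \left(-1 - 5\right)}}{2} = 1 + \frac{-10 - \frac{1}{5 \left(-6\right)}}{2} = 1 + \frac{-10 - \frac{1}{5} \left(- \frac{1}{6}\right)}{2} = 1 + \frac{-10 - - \frac{1}{30}}{2} = 1 + \frac{-10 + \frac{1}{30}}{2} = 1 + \frac{1}{2} \left(- \frac{299}{30}\right) = 1 - \frac{299}{60} = - \frac{239}{60} \approx -3.9833$)
$\left(-1\right) 19 w + y = \left(-1\right) 19 \cdot 21 - \frac{239}{60} = \left(-19\right) 21 - \frac{239}{60} = -399 - \frac{239}{60} = - \frac{24179}{60}$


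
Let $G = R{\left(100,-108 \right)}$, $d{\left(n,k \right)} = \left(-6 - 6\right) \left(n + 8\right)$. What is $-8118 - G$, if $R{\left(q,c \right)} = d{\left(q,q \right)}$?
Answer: $-6822$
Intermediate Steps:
$d{\left(n,k \right)} = -96 - 12 n$ ($d{\left(n,k \right)} = - 12 \left(8 + n\right) = -96 - 12 n$)
$R{\left(q,c \right)} = -96 - 12 q$
$G = -1296$ ($G = -96 - 1200 = -1296$)
$-8118 - G = -8118 - -1296 = -8118 + 1296 = -6822$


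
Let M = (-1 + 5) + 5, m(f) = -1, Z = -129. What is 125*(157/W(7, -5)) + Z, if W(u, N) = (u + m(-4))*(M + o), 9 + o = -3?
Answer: -21947/18 ≈ -1219.3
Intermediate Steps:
o = -12 (o = -9 - 3 = -12)
M = 9 (M = 4 + 5 = 9)
W(u, N) = 3 - 3*u (W(u, N) = (u - 1)*(9 - 12) = (-1 + u)*(-3) = 3 - 3*u)
125*(157/W(7, -5)) + Z = 125*(157/(3 - 3*7)) - 129 = 125*(157/(3 - 21)) - 129 = 125*(157/(-18)) - 129 = 125*(157*(-1/18)) - 129 = 125*(-157/18) - 129 = -19625/18 - 129 = -21947/18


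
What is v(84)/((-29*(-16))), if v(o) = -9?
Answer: -9/464 ≈ -0.019397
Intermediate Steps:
v(84)/((-29*(-16))) = -9/((-29*(-16))) = -9/464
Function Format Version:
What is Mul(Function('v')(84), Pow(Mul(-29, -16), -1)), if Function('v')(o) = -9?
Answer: Rational(-9, 464) ≈ -0.019397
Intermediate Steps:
Mul(Function('v')(84), Pow(Mul(-29, -16), -1)) = Mul(-9, Pow(Mul(-29, -16), -1)) = Mul(-9, Pow(464, -1)) = Mul(-9, Rational(1, 464)) = Rational(-9, 464)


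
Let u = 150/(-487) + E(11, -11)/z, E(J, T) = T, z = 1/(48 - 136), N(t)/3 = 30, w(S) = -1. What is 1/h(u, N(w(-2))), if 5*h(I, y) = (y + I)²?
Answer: 1185845/265323889216 ≈ 4.4694e-6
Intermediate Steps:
N(t) = 90 (N(t) = 3*30 = 90)
z = -1/88 (z = 1/(-88) = -1/88 ≈ -0.011364)
u = 471266/487 (u = 150/(-487) - 11/(-1/88) = 150*(-1/487) - 11*(-88) = -150/487 + 968 = 471266/487 ≈ 967.69)
h(I, y) = (I + y)²/5 (h(I, y) = (y + I)²/5 = (I + y)²/5)
1/h(u, N(w(-2))) = 1/((471266/487 + 90)²/5) = 1/((515096/487)²/5) = 1/((⅕)*(265323889216/237169)) = 1/(265323889216/1185845) = 1185845/265323889216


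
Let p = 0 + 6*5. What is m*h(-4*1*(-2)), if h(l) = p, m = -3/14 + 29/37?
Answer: 4425/259 ≈ 17.085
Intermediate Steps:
m = 295/518 (m = -3*1/14 + 29*(1/37) = -3/14 + 29/37 = 295/518 ≈ 0.56950)
p = 30 (p = 0 + 30 = 30)
h(l) = 30
m*h(-4*1*(-2)) = (295/518)*30 = 4425/259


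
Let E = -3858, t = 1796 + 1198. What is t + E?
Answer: -864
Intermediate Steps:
t = 2994
t + E = 2994 - 3858 = -864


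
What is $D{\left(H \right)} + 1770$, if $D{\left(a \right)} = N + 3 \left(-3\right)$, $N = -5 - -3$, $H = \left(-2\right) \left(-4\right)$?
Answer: $1759$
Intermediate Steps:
$H = 8$
$N = -2$ ($N = -5 + 3 = -2$)
$D{\left(a \right)} = -11$ ($D{\left(a \right)} = -2 + 3 \left(-3\right) = -2 - 9 = -11$)
$D{\left(H \right)} + 1770 = -11 + 1770 = 1759$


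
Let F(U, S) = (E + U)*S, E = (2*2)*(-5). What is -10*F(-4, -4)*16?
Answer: -15360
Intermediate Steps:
E = -20 (E = 4*(-5) = -20)
F(U, S) = S*(-20 + U) (F(U, S) = (-20 + U)*S = S*(-20 + U))
-10*F(-4, -4)*16 = -(-40)*(-20 - 4)*16 = -(-40)*(-24)*16 = -10*96*16 = -960*16 = -15360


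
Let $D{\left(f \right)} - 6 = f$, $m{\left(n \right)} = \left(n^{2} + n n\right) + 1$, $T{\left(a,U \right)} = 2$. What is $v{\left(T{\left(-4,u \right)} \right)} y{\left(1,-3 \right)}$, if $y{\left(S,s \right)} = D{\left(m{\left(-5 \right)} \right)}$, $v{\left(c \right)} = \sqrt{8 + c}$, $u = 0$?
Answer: $57 \sqrt{10} \approx 180.25$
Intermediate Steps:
$m{\left(n \right)} = 1 + 2 n^{2}$ ($m{\left(n \right)} = \left(n^{2} + n^{2}\right) + 1 = 2 n^{2} + 1 = 1 + 2 n^{2}$)
$D{\left(f \right)} = 6 + f$
$y{\left(S,s \right)} = 57$ ($y{\left(S,s \right)} = 6 + \left(1 + 2 \left(-5\right)^{2}\right) = 6 + \left(1 + 2 \cdot 25\right) = 6 + \left(1 + 50\right) = 6 + 51 = 57$)
$v{\left(T{\left(-4,u \right)} \right)} y{\left(1,-3 \right)} = \sqrt{8 + 2} \cdot 57 = \sqrt{10} \cdot 57 = 57 \sqrt{10}$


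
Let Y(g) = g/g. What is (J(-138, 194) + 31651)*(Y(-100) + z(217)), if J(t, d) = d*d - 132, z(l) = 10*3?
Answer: 2143805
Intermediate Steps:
Y(g) = 1
z(l) = 30
J(t, d) = -132 + d**2 (J(t, d) = d**2 - 132 = -132 + d**2)
(J(-138, 194) + 31651)*(Y(-100) + z(217)) = ((-132 + 194**2) + 31651)*(1 + 30) = ((-132 + 37636) + 31651)*31 = (37504 + 31651)*31 = 69155*31 = 2143805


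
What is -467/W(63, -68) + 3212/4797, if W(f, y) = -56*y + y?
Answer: 9772681/17940780 ≈ 0.54472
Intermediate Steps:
W(f, y) = -55*y
-467/W(63, -68) + 3212/4797 = -467/((-55*(-68))) + 3212/4797 = -467/3740 + 3212*(1/4797) = -467*1/3740 + 3212/4797 = -467/3740 + 3212/4797 = 9772681/17940780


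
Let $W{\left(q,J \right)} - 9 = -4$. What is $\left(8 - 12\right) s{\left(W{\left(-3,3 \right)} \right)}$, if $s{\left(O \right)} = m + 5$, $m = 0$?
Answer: $-20$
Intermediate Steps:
$W{\left(q,J \right)} = 5$ ($W{\left(q,J \right)} = 9 - 4 = 5$)
$s{\left(O \right)} = 5$ ($s{\left(O \right)} = 0 + 5 = 5$)
$\left(8 - 12\right) s{\left(W{\left(-3,3 \right)} \right)} = \left(8 - 12\right) 5 = \left(-4\right) 5 = -20$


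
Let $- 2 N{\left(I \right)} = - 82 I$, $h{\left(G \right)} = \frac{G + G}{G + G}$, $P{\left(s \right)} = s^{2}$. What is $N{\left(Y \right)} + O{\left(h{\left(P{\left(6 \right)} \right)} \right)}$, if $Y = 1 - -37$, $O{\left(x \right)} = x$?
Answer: $1559$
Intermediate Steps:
$h{\left(G \right)} = 1$ ($h{\left(G \right)} = \frac{2 G}{2 G} = 2 G \frac{1}{2 G} = 1$)
$Y = 38$ ($Y = 1 + 37 = 38$)
$N{\left(I \right)} = 41 I$ ($N{\left(I \right)} = - \frac{\left(-1\right) 82 I}{2} = - \frac{\left(-82\right) I}{2} = 41 I$)
$N{\left(Y \right)} + O{\left(h{\left(P{\left(6 \right)} \right)} \right)} = 41 \cdot 38 + 1 = 1558 + 1 = 1559$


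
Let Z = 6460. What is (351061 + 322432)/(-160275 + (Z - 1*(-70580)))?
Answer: -673493/83235 ≈ -8.0915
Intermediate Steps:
(351061 + 322432)/(-160275 + (Z - 1*(-70580))) = (351061 + 322432)/(-160275 + (6460 - 1*(-70580))) = 673493/(-160275 + (6460 + 70580)) = 673493/(-160275 + 77040) = 673493/(-83235) = 673493*(-1/83235) = -673493/83235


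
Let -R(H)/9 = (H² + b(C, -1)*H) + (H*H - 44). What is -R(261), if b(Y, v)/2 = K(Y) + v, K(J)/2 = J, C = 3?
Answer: 1249272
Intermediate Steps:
K(J) = 2*J
b(Y, v) = 2*v + 4*Y (b(Y, v) = 2*(2*Y + v) = 2*(v + 2*Y) = 2*v + 4*Y)
R(H) = 396 - 90*H - 18*H² (R(H) = -9*((H² + (2*(-1) + 4*3)*H) + (H*H - 44)) = -9*((H² + (-2 + 12)*H) + (H² - 44)) = -9*((H² + 10*H) + (-44 + H²)) = -9*(-44 + 2*H² + 10*H) = 396 - 90*H - 18*H²)
-R(261) = -(396 - 90*261 - 18*261²) = -(396 - 23490 - 18*68121) = -(396 - 23490 - 1226178) = -1*(-1249272) = 1249272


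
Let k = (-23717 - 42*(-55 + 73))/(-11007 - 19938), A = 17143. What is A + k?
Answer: 530514608/30945 ≈ 17144.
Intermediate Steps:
k = 24473/30945 (k = (-23717 - 42*18)/(-30945) = (-23717 - 756)*(-1/30945) = -24473*(-1/30945) = 24473/30945 ≈ 0.79085)
A + k = 17143 + 24473/30945 = 530514608/30945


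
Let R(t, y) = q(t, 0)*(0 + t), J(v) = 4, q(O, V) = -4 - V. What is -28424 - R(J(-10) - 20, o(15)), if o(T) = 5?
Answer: -28488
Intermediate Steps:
R(t, y) = -4*t (R(t, y) = (-4 - 1*0)*(0 + t) = (-4 + 0)*t = -4*t)
-28424 - R(J(-10) - 20, o(15)) = -28424 - (-4)*(4 - 20) = -28424 - (-4)*(-16) = -28424 - 1*64 = -28424 - 64 = -28488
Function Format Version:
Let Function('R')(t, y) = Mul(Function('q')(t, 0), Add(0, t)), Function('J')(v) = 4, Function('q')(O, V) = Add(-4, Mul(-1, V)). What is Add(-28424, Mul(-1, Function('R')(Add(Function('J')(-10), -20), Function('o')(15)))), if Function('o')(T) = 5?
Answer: -28488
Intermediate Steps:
Function('R')(t, y) = Mul(-4, t) (Function('R')(t, y) = Mul(Add(-4, Mul(-1, 0)), Add(0, t)) = Mul(Add(-4, 0), t) = Mul(-4, t))
Add(-28424, Mul(-1, Function('R')(Add(Function('J')(-10), -20), Function('o')(15)))) = Add(-28424, Mul(-1, Mul(-4, Add(4, -20)))) = Add(-28424, Mul(-1, Mul(-4, -16))) = Add(-28424, Mul(-1, 64)) = Add(-28424, -64) = -28488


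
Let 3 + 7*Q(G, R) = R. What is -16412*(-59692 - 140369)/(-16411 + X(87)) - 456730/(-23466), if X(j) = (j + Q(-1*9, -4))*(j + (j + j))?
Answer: 38525523664531/70808655 ≈ 5.4408e+5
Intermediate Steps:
Q(G, R) = -3/7 + R/7
X(j) = 3*j*(-1 + j) (X(j) = (j + (-3/7 + (⅐)*(-4)))*(j + (j + j)) = (j + (-3/7 - 4/7))*(j + 2*j) = (j - 1)*(3*j) = (-1 + j)*(3*j) = 3*j*(-1 + j))
-16412*(-59692 - 140369)/(-16411 + X(87)) - 456730/(-23466) = -16412*(-59692 - 140369)/(-16411 + 3*87*(-1 + 87)) - 456730/(-23466) = -16412*(-200061/(-16411 + 3*87*86)) - 456730*(-1/23466) = -16412*(-200061/(-16411 + 22446)) + 228365/11733 = -16412/(6035*(-1/200061)) + 228365/11733 = -16412/(-6035/200061) + 228365/11733 = -16412*(-200061/6035) + 228365/11733 = 3283401132/6035 + 228365/11733 = 38525523664531/70808655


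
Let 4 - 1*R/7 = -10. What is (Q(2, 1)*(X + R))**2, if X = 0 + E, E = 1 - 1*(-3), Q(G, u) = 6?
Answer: 374544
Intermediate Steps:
R = 98 (R = 28 - 7*(-10) = 28 + 70 = 98)
E = 4 (E = 1 + 3 = 4)
X = 4 (X = 0 + 4 = 4)
(Q(2, 1)*(X + R))**2 = (6*(4 + 98))**2 = (6*102)**2 = 612**2 = 374544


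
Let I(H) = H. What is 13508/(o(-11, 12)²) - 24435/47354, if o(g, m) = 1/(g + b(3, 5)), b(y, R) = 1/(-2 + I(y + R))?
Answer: 675638365135/426186 ≈ 1.5853e+6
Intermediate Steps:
b(y, R) = 1/(-2 + R + y) (b(y, R) = 1/(-2 + (y + R)) = 1/(-2 + (R + y)) = 1/(-2 + R + y))
o(g, m) = 1/(⅙ + g) (o(g, m) = 1/(g + 1/(-2 + 5 + 3)) = 1/(g + 1/6) = 1/(g + ⅙) = 1/(⅙ + g))
13508/(o(-11, 12)²) - 24435/47354 = 13508/((6/(1 + 6*(-11)))²) - 24435/47354 = 13508/((6/(1 - 66))²) - 24435*1/47354 = 13508/((6/(-65))²) - 24435/47354 = 13508/((6*(-1/65))²) - 24435/47354 = 13508/((-6/65)²) - 24435/47354 = 13508/(36/4225) - 24435/47354 = 13508*(4225/36) - 24435/47354 = 14267825/9 - 24435/47354 = 675638365135/426186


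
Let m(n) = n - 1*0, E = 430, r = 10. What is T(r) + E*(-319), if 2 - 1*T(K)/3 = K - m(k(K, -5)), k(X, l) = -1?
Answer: -137197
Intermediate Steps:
m(n) = n (m(n) = n + 0 = n)
T(K) = 3 - 3*K (T(K) = 6 - 3*(K - 1*(-1)) = 6 - 3*(K + 1) = 6 - 3*(1 + K) = 6 + (-3 - 3*K) = 3 - 3*K)
T(r) + E*(-319) = (3 - 3*10) + 430*(-319) = (3 - 30) - 137170 = -27 - 137170 = -137197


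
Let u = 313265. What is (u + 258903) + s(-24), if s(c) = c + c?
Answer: 572120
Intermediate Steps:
s(c) = 2*c
(u + 258903) + s(-24) = (313265 + 258903) + 2*(-24) = 572168 - 48 = 572120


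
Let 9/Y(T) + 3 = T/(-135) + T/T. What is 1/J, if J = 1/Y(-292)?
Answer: 1215/22 ≈ 55.227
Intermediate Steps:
Y(T) = 9/(-2 - T/135) (Y(T) = 9/(-3 + (T/(-135) + T/T)) = 9/(-3 + (T*(-1/135) + 1)) = 9/(-3 + (-T/135 + 1)) = 9/(-3 + (1 - T/135)) = 9/(-2 - T/135))
J = 22/1215 (J = 1/(-1215/(270 - 292)) = 1/(-1215/(-22)) = 1/(-1215*(-1/22)) = 1/(1215/22) = 22/1215 ≈ 0.018107)
1/J = 1/(22/1215) = 1215/22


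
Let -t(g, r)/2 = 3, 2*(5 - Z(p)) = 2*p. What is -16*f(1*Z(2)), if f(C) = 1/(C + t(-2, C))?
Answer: 16/3 ≈ 5.3333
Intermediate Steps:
Z(p) = 5 - p
t(g, r) = -6 (t(g, r) = -2*3 = -6)
f(C) = 1/(-6 + C) (f(C) = 1/(C - 6) = 1/(-6 + C))
-16*f(1*Z(2)) = -16/(-6 + 1*(5 - 1*2)) = -16/(-6 + 1*(5 - 2)) = -16/(-6 + 1*3) = -16/(-6 + 3) = -16/(-3) = -16*(-⅓) = 16/3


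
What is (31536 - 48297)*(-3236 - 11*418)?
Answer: 131305674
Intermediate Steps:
(31536 - 48297)*(-3236 - 11*418) = -16761*(-3236 - 4598) = -16761*(-7834) = 131305674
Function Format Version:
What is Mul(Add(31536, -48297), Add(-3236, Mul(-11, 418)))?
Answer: 131305674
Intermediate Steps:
Mul(Add(31536, -48297), Add(-3236, Mul(-11, 418))) = Mul(-16761, Add(-3236, -4598)) = Mul(-16761, -7834) = 131305674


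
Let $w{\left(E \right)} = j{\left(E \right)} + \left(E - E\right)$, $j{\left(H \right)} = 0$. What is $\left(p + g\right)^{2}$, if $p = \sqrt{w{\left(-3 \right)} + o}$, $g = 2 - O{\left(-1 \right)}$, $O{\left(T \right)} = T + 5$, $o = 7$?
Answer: $\left(2 - \sqrt{7}\right)^{2} \approx 0.41699$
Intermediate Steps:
$O{\left(T \right)} = 5 + T$
$w{\left(E \right)} = 0$ ($w{\left(E \right)} = 0 + \left(E - E\right) = 0 + 0 = 0$)
$g = -2$ ($g = 2 - \left(5 - 1\right) = 2 - 4 = -2$)
$p = \sqrt{7}$ ($p = \sqrt{0 + 7} = \sqrt{7} \approx 2.6458$)
$\left(p + g\right)^{2} = \left(\sqrt{7} - 2\right)^{2} = \left(-2 + \sqrt{7}\right)^{2}$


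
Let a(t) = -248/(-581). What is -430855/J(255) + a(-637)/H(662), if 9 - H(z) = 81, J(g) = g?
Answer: -150196580/88893 ≈ -1689.6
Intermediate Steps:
a(t) = 248/581 (a(t) = -248*(-1/581) = 248/581)
H(z) = -72 (H(z) = 9 - 1*81 = 9 - 81 = -72)
-430855/J(255) + a(-637)/H(662) = -430855/255 + (248/581)/(-72) = -430855*1/255 + (248/581)*(-1/72) = -86171/51 - 31/5229 = -150196580/88893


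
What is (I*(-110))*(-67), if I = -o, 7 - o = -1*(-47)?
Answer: 294800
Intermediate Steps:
o = -40 (o = 7 - (-1)*(-47) = 7 - 1*47 = 7 - 47 = -40)
I = 40 (I = -1*(-40) = 40)
(I*(-110))*(-67) = (40*(-110))*(-67) = -4400*(-67) = 294800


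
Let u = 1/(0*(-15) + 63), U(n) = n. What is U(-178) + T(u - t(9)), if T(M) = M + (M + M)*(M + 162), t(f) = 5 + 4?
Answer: -11654620/3969 ≈ -2936.4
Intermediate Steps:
t(f) = 9
u = 1/63 (u = 1/(0 + 63) = 1/63 ≈ 0.015873)
T(M) = M + 2*M*(162 + M) (T(M) = M + (2*M)*(162 + M) = M + 2*M*(162 + M))
U(-178) + T(u - t(9)) = -178 + (1/63 - 1*9)*(325 + 2*(1/63 - 1*9)) = -178 + (1/63 - 9)*(325 + 2*(1/63 - 9)) = -178 - 566*(325 + 2*(-566/63))/63 = -178 - 566*(325 - 1132/63)/63 = -178 - 566/63*19343/63 = -178 - 10948138/3969 = -11654620/3969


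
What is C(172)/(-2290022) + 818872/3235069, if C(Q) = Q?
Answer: 937339231658/3704189590759 ≈ 0.25305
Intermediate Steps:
C(172)/(-2290022) + 818872/3235069 = 172/(-2290022) + 818872/3235069 = 172*(-1/2290022) + 818872*(1/3235069) = -86/1145011 + 818872/3235069 = 937339231658/3704189590759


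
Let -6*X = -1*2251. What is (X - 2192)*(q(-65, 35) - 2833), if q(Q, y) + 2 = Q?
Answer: 15806450/3 ≈ 5.2688e+6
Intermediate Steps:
q(Q, y) = -2 + Q
X = 2251/6 (X = -(-1)*2251/6 = -⅙*(-2251) = 2251/6 ≈ 375.17)
(X - 2192)*(q(-65, 35) - 2833) = (2251/6 - 2192)*((-2 - 65) - 2833) = -10901*(-67 - 2833)/6 = -10901/6*(-2900) = 15806450/3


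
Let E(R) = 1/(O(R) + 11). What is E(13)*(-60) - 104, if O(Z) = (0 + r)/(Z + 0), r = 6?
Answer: -16276/149 ≈ -109.23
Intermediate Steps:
O(Z) = 6/Z (O(Z) = (0 + 6)/(Z + 0) = 6/Z)
E(R) = 1/(11 + 6/R) (E(R) = 1/(6/R + 11) = 1/(11 + 6/R))
E(13)*(-60) - 104 = (13/(6 + 11*13))*(-60) - 104 = (13/(6 + 143))*(-60) - 104 = (13/149)*(-60) - 104 = -780/149 - 104 = -16276/149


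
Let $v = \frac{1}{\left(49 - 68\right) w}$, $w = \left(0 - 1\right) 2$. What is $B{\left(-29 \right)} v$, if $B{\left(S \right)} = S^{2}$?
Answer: $\frac{841}{38} \approx 22.132$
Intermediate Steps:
$w = -2$ ($w = \left(-1\right) 2 = -2$)
$v = \frac{1}{38}$ ($v = \frac{1}{\left(49 - 68\right) \left(-2\right)} = \frac{1}{-19} \left(- \frac{1}{2}\right) = \left(- \frac{1}{19}\right) \left(- \frac{1}{2}\right) = \frac{1}{38} \approx 0.026316$)
$B{\left(-29 \right)} v = \left(-29\right)^{2} \cdot \frac{1}{38} = 841 \cdot \frac{1}{38} = \frac{841}{38}$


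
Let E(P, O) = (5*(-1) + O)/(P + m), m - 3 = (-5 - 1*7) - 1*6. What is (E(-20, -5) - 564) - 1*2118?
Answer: -18772/7 ≈ -2681.7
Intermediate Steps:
m = -15 (m = 3 + ((-5 - 1*7) - 1*6) = 3 + ((-5 - 7) - 6) = 3 + (-12 - 6) = 3 - 18 = -15)
E(P, O) = (-5 + O)/(-15 + P) (E(P, O) = (5*(-1) + O)/(P - 15) = (-5 + O)/(-15 + P))
(E(-20, -5) - 564) - 1*2118 = ((-5 - 5)/(-15 - 20) - 564) - 1*2118 = (-10/(-35) - 564) - 2118 = (-1/35*(-10) - 564) - 2118 = (2/7 - 564) - 2118 = -3946/7 - 2118 = -18772/7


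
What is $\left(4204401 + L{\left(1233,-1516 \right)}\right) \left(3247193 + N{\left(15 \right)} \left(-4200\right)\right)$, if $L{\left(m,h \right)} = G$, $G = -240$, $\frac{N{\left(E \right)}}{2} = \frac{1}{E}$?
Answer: $13649367839913$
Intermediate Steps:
$N{\left(E \right)} = \frac{2}{E}$
$L{\left(m,h \right)} = -240$
$\left(4204401 + L{\left(1233,-1516 \right)}\right) \left(3247193 + N{\left(15 \right)} \left(-4200\right)\right) = \left(4204401 - 240\right) \left(3247193 + \frac{2}{15} \left(-4200\right)\right) = 4204161 \left(3247193 + 2 \cdot \frac{1}{15} \left(-4200\right)\right) = 4204161 \left(3247193 + \frac{2}{15} \left(-4200\right)\right) = 4204161 \left(3247193 - 560\right) = 4204161 \cdot 3246633 = 13649367839913$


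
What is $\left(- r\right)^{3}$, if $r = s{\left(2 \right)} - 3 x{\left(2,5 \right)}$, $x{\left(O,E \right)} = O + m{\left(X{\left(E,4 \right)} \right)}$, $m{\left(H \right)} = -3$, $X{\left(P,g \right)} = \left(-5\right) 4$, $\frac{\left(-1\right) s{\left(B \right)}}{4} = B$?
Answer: $125$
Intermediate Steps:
$s{\left(B \right)} = - 4 B$
$X{\left(P,g \right)} = -20$
$x{\left(O,E \right)} = -3 + O$ ($x{\left(O,E \right)} = O - 3 = -3 + O$)
$r = -5$ ($r = \left(-4\right) 2 - 3 \left(-3 + 2\right) = -8 - -3 = -8 + 3 = -5$)
$\left(- r\right)^{3} = \left(\left(-1\right) \left(-5\right)\right)^{3} = 5^{3} = 125$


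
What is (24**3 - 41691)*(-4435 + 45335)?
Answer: -1139760300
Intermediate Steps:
(24**3 - 41691)*(-4435 + 45335) = (13824 - 41691)*40900 = -27867*40900 = -1139760300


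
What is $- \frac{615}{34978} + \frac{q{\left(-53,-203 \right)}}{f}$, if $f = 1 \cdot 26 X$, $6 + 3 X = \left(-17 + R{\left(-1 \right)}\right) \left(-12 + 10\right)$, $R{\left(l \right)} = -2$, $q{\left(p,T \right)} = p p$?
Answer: $\frac{147123963}{14550848} \approx 10.111$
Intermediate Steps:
$q{\left(p,T \right)} = p^{2}$
$X = \frac{32}{3}$ ($X = -2 + \frac{\left(-17 - 2\right) \left(-12 + 10\right)}{3} = -2 + \frac{\left(-19\right) \left(-2\right)}{3} = -2 + \frac{1}{3} \cdot 38 = -2 + \frac{38}{3} = \frac{32}{3} \approx 10.667$)
$f = \frac{832}{3}$ ($f = 1 \cdot 26 \cdot \frac{32}{3} = 26 \cdot \frac{32}{3} = \frac{832}{3} \approx 277.33$)
$- \frac{615}{34978} + \frac{q{\left(-53,-203 \right)}}{f} = - \frac{615}{34978} + \frac{\left(-53\right)^{2}}{\frac{832}{3}} = \left(-615\right) \frac{1}{34978} + 2809 \cdot \frac{3}{832} = - \frac{615}{34978} + \frac{8427}{832} = \frac{147123963}{14550848}$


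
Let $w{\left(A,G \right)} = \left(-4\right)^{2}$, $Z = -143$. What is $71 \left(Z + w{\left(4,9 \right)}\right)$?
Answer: $-9017$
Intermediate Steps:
$w{\left(A,G \right)} = 16$
$71 \left(Z + w{\left(4,9 \right)}\right) = 71 \left(-143 + 16\right) = 71 \left(-127\right) = -9017$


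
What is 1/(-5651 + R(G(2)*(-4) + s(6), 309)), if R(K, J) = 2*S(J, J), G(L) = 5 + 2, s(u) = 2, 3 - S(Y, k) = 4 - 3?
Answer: -1/5647 ≈ -0.00017709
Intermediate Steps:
S(Y, k) = 2 (S(Y, k) = 3 - (4 - 3) = 3 - 1*1 = 3 - 1 = 2)
G(L) = 7
R(K, J) = 4 (R(K, J) = 2*2 = 4)
1/(-5651 + R(G(2)*(-4) + s(6), 309)) = 1/(-5651 + 4) = 1/(-5647) = -1/5647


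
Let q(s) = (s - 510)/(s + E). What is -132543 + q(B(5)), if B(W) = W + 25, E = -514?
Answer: -16037583/121 ≈ -1.3254e+5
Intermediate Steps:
B(W) = 25 + W
q(s) = (-510 + s)/(-514 + s) (q(s) = (s - 510)/(s - 514) = (-510 + s)/(-514 + s))
-132543 + q(B(5)) = -132543 + (-510 + (25 + 5))/(-514 + (25 + 5)) = -132543 + (-510 + 30)/(-514 + 30) = -132543 - 480/(-484) = -132543 - 1/484*(-480) = -132543 + 120/121 = -16037583/121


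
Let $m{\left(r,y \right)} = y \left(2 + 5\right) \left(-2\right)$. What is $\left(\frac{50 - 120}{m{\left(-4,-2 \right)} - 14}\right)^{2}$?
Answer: $25$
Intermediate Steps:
$m{\left(r,y \right)} = - 14 y$ ($m{\left(r,y \right)} = y 7 \left(-2\right) = 7 y \left(-2\right) = - 14 y$)
$\left(\frac{50 - 120}{m{\left(-4,-2 \right)} - 14}\right)^{2} = \left(\frac{50 - 120}{\left(-14\right) \left(-2\right) - 14}\right)^{2} = \left(- \frac{70}{28 - 14}\right)^{2} = \left(- \frac{70}{14}\right)^{2} = \left(\left(-70\right) \frac{1}{14}\right)^{2} = \left(-5\right)^{2} = 25$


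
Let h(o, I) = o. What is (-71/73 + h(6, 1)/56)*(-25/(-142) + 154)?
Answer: -38728717/290248 ≈ -133.43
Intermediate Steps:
(-71/73 + h(6, 1)/56)*(-25/(-142) + 154) = (-71/73 + 6/56)*(-25/(-142) + 154) = (-71*1/73 + 6*(1/56))*(-25*(-1/142) + 154) = (-71/73 + 3/28)*(25/142 + 154) = -1769/2044*21893/142 = -38728717/290248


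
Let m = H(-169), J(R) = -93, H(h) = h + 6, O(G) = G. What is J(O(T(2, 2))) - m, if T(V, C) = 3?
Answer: 70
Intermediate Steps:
H(h) = 6 + h
m = -163 (m = 6 - 169 = -163)
J(O(T(2, 2))) - m = -93 - 1*(-163) = -93 + 163 = 70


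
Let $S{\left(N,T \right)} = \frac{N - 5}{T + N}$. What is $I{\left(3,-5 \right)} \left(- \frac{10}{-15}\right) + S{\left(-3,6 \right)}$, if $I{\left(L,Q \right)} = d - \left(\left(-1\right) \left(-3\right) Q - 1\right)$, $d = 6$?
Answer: $12$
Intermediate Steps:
$S{\left(N,T \right)} = \frac{-5 + N}{N + T}$
$I{\left(L,Q \right)} = 7 - 3 Q$ ($I{\left(L,Q \right)} = 6 - \left(\left(-1\right) \left(-3\right) Q - 1\right) = 6 - \left(3 Q - 1\right) = 6 - \left(-1 + 3 Q\right) = 7 - 3 Q$)
$I{\left(3,-5 \right)} \left(- \frac{10}{-15}\right) + S{\left(-3,6 \right)} = \left(7 - -15\right) \left(- \frac{10}{-15}\right) + \frac{-5 - 3}{-3 + 6} = \left(7 + 15\right) \left(\left(-10\right) \left(- \frac{1}{15}\right)\right) + \frac{1}{3} \left(-8\right) = 22 \cdot \frac{2}{3} + \frac{1}{3} \left(-8\right) = \frac{44}{3} - \frac{8}{3} = 12$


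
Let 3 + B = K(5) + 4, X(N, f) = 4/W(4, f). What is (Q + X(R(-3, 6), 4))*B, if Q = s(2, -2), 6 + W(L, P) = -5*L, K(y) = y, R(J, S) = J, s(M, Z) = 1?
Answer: 66/13 ≈ 5.0769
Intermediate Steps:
W(L, P) = -6 - 5*L
X(N, f) = -2/13 (X(N, f) = 4/(-6 - 5*4) = 4/(-6 - 20) = 4/(-26) = 4*(-1/26) = -2/13)
Q = 1
B = 6 (B = -3 + (5 + 4) = -3 + 9 = 6)
(Q + X(R(-3, 6), 4))*B = (1 - 2/13)*6 = (11/13)*6 = 66/13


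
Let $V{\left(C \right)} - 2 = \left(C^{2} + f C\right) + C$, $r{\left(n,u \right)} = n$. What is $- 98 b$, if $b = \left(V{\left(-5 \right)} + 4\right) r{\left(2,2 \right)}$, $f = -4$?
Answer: $-9016$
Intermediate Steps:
$V{\left(C \right)} = 2 + C^{2} - 3 C$ ($V{\left(C \right)} = 2 + \left(\left(C^{2} - 4 C\right) + C\right) = 2 + \left(C^{2} - 3 C\right) = 2 + C^{2} - 3 C$)
$b = 92$ ($b = \left(\left(2 + \left(-5\right)^{2} - -15\right) + 4\right) 2 = \left(\left(2 + 25 + 15\right) + 4\right) 2 = \left(42 + 4\right) 2 = 46 \cdot 2 = 92$)
$- 98 b = \left(-98\right) 92 = -9016$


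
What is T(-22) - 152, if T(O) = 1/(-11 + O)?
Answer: -5017/33 ≈ -152.03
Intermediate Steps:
T(-22) - 152 = 1/(-11 - 22) - 152 = 1/(-33) - 152 = -1/33 - 152 = -5017/33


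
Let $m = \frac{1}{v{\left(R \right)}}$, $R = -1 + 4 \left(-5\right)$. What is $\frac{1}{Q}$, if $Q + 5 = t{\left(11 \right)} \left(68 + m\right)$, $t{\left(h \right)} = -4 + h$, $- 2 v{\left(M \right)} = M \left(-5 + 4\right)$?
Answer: $\frac{3}{1411} \approx 0.0021261$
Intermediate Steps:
$R = -21$ ($R = -1 - 20 = -21$)
$v{\left(M \right)} = \frac{M}{2}$ ($v{\left(M \right)} = - \frac{M \left(-5 + 4\right)}{2} = - \frac{M \left(-1\right)}{2} = - \frac{\left(-1\right) M}{2} = \frac{M}{2}$)
$m = - \frac{2}{21}$ ($m = \frac{1}{\frac{1}{2} \left(-21\right)} = \frac{1}{- \frac{21}{2}} = - \frac{2}{21} \approx -0.095238$)
$Q = \frac{1411}{3}$ ($Q = -5 + \left(-4 + 11\right) \left(68 - \frac{2}{21}\right) = -5 + 7 \cdot \frac{1426}{21} = -5 + \frac{1426}{3} = \frac{1411}{3} \approx 470.33$)
$\frac{1}{Q} = \frac{1}{\frac{1411}{3}} = \frac{3}{1411}$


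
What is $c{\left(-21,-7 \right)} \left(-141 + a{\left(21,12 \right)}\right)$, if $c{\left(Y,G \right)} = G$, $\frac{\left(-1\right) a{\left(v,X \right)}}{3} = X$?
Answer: $1239$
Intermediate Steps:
$a{\left(v,X \right)} = - 3 X$
$c{\left(-21,-7 \right)} \left(-141 + a{\left(21,12 \right)}\right) = - 7 \left(-141 - 36\right) = \left(-7\right) \left(-177\right) = 1239$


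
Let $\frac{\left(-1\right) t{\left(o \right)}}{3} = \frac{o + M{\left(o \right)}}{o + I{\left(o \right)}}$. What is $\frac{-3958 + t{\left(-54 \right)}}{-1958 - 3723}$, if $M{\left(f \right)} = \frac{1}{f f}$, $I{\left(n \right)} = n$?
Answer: $\frac{31973267}{45874512} \approx 0.69697$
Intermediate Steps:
$M{\left(f \right)} = \frac{1}{f^{2}}$
$t{\left(o \right)} = - \frac{3 \left(o + \frac{1}{o^{2}}\right)}{2 o}$ ($t{\left(o \right)} = - 3 \frac{o + \frac{1}{o^{2}}}{o + o} = - 3 \frac{o + \frac{1}{o^{2}}}{2 o} = - \frac{3 \left(o + \frac{1}{o^{2}}\right)}{2 o}$)
$\frac{-3958 + t{\left(-54 \right)}}{-1958 - 3723} = \frac{-3958 - \left(\frac{3}{2} + \frac{3}{2 \left(-157464\right)}\right)}{-1958 - 3723} = \frac{-3958 - \frac{157463}{104976}}{-5681} = \left(-3958 + \left(- \frac{3}{2} + \frac{1}{104976}\right)\right) \left(- \frac{1}{5681}\right) = \left(-3958 - \frac{157463}{104976}\right) \left(- \frac{1}{5681}\right) = \left(- \frac{415652471}{104976}\right) \left(- \frac{1}{5681}\right) = \frac{31973267}{45874512}$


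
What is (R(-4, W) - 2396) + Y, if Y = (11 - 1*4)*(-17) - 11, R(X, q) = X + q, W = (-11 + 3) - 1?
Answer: -2539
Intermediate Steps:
W = -9 (W = -8 - 1 = -9)
Y = -130 (Y = (11 - 4)*(-17) - 11 = 7*(-17) - 11 = -119 - 11 = -130)
(R(-4, W) - 2396) + Y = ((-4 - 9) - 2396) - 130 = (-13 - 2396) - 130 = -2409 - 130 = -2539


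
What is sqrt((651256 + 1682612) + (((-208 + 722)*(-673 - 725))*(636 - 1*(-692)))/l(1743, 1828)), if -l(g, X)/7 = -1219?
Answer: 6*sqrt(4494196474859)/8533 ≈ 1490.7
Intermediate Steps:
l(g, X) = 8533 (l(g, X) = -7*(-1219) = 8533)
sqrt((651256 + 1682612) + (((-208 + 722)*(-673 - 725))*(636 - 1*(-692)))/l(1743, 1828)) = sqrt((651256 + 1682612) + (((-208 + 722)*(-673 - 725))*(636 - 1*(-692)))/8533) = sqrt(2333868 + ((514*(-1398))*(636 + 692))*(1/8533)) = sqrt(2333868 - 718572*1328*(1/8533)) = sqrt(2333868 - 954263616*1/8533) = sqrt(2333868 - 954263616/8533) = sqrt(18960632028/8533) = 6*sqrt(4494196474859)/8533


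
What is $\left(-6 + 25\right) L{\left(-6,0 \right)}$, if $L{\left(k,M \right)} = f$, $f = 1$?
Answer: $19$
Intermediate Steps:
$L{\left(k,M \right)} = 1$
$\left(-6 + 25\right) L{\left(-6,0 \right)} = \left(-6 + 25\right) 1 = 19 \cdot 1 = 19$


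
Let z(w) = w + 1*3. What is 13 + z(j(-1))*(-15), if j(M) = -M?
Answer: -47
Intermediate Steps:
z(w) = 3 + w (z(w) = w + 3 = 3 + w)
13 + z(j(-1))*(-15) = 13 + (3 - 1*(-1))*(-15) = 13 + (3 + 1)*(-15) = 13 + 4*(-15) = 13 - 60 = -47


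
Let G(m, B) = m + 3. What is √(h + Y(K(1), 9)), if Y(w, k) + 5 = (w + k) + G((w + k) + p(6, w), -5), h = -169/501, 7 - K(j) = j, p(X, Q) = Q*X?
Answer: √15979395/501 ≈ 7.9789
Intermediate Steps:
K(j) = 7 - j
h = -169/501 (h = -169*1/501 = -169/501 ≈ -0.33733)
G(m, B) = 3 + m
Y(w, k) = -2 + 2*k + 8*w (Y(w, k) = -5 + ((w + k) + (3 + ((w + k) + w*6))) = -5 + ((k + w) + (3 + ((k + w) + 6*w))) = -5 + ((k + w) + (3 + (k + 7*w))) = -5 + ((k + w) + (3 + k + 7*w)) = -5 + (3 + 2*k + 8*w) = -2 + 2*k + 8*w)
√(h + Y(K(1), 9)) = √(-169/501 + (-2 + 2*9 + 8*(7 - 1*1))) = √(-169/501 + (-2 + 18 + 8*(7 - 1))) = √(-169/501 + (-2 + 18 + 8*6)) = √(-169/501 + (-2 + 18 + 48)) = √(-169/501 + 64) = √(31895/501) = √15979395/501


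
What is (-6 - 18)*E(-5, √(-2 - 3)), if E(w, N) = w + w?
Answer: 240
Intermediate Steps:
E(w, N) = 2*w
(-6 - 18)*E(-5, √(-2 - 3)) = (-6 - 18)*(2*(-5)) = -24*(-10) = 240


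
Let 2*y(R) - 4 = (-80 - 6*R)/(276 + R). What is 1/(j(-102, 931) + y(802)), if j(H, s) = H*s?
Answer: -539/51184663 ≈ -1.0530e-5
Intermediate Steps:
y(R) = 2 + (-80 - 6*R)/(2*(276 + R)) (y(R) = 2 + ((-80 - 6*R)/(276 + R))/2 = 2 + (-80 - 6*R)/(2*(276 + R)))
1/(j(-102, 931) + y(802)) = 1/(-102*931 + (512 - 1*802)/(276 + 802)) = 1/(-94962 + (512 - 802)/1078) = 1/(-94962 + (1/1078)*(-290)) = 1/(-94962 - 145/539) = 1/(-51184663/539) = -539/51184663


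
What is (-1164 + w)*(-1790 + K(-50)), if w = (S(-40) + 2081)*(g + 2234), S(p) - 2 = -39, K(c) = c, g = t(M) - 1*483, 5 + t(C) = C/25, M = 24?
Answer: -32840524608/5 ≈ -6.5681e+9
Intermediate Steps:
t(C) = -5 + C/25
g = -12176/25 (g = (-5 + (1/25)*24) - 1*483 = (-5 + 24/25) - 483 = -101/25 - 483 = -12176/25 ≈ -487.04)
S(p) = -37 (S(p) = 2 - 39 = -37)
w = 89269656/25 (w = (-37 + 2081)*(-12176/25 + 2234) = 2044*(43674/25) = 89269656/25 ≈ 3.5708e+6)
(-1164 + w)*(-1790 + K(-50)) = (-1164 + 89269656/25)*(-1790 - 50) = (89240556/25)*(-1840) = -32840524608/5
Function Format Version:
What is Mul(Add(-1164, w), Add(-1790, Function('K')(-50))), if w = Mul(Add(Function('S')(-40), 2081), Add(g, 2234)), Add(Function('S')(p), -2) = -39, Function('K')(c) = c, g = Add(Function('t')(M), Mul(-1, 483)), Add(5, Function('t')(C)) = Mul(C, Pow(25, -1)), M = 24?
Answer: Rational(-32840524608, 5) ≈ -6.5681e+9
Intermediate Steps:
Function('t')(C) = Add(-5, Mul(Rational(1, 25), C)) (Function('t')(C) = Add(-5, Mul(C, Pow(25, -1))) = Add(-5, Mul(C, Rational(1, 25))) = Add(-5, Mul(Rational(1, 25), C)))
g = Rational(-12176, 25) (g = Add(Add(-5, Mul(Rational(1, 25), 24)), Mul(-1, 483)) = Add(Add(-5, Rational(24, 25)), -483) = Add(Rational(-101, 25), -483) = Rational(-12176, 25) ≈ -487.04)
Function('S')(p) = -37 (Function('S')(p) = Add(2, -39) = -37)
w = Rational(89269656, 25) (w = Mul(Add(-37, 2081), Add(Rational(-12176, 25), 2234)) = Mul(2044, Rational(43674, 25)) = Rational(89269656, 25) ≈ 3.5708e+6)
Mul(Add(-1164, w), Add(-1790, Function('K')(-50))) = Mul(Add(-1164, Rational(89269656, 25)), Add(-1790, -50)) = Mul(Rational(89240556, 25), -1840) = Rational(-32840524608, 5)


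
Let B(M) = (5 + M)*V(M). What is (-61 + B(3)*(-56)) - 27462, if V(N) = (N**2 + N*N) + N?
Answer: -36931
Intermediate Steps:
V(N) = N + 2*N**2 (V(N) = (N**2 + N**2) + N = 2*N**2 + N = N + 2*N**2)
B(M) = M*(1 + 2*M)*(5 + M) (B(M) = (5 + M)*(M*(1 + 2*M)) = M*(1 + 2*M)*(5 + M))
(-61 + B(3)*(-56)) - 27462 = (-61 + (3*(1 + 2*3)*(5 + 3))*(-56)) - 27462 = (-61 + (3*(1 + 6)*8)*(-56)) - 27462 = (-61 + (3*7*8)*(-56)) - 27462 = (-61 + 168*(-56)) - 27462 = (-61 - 9408) - 27462 = -9469 - 27462 = -36931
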